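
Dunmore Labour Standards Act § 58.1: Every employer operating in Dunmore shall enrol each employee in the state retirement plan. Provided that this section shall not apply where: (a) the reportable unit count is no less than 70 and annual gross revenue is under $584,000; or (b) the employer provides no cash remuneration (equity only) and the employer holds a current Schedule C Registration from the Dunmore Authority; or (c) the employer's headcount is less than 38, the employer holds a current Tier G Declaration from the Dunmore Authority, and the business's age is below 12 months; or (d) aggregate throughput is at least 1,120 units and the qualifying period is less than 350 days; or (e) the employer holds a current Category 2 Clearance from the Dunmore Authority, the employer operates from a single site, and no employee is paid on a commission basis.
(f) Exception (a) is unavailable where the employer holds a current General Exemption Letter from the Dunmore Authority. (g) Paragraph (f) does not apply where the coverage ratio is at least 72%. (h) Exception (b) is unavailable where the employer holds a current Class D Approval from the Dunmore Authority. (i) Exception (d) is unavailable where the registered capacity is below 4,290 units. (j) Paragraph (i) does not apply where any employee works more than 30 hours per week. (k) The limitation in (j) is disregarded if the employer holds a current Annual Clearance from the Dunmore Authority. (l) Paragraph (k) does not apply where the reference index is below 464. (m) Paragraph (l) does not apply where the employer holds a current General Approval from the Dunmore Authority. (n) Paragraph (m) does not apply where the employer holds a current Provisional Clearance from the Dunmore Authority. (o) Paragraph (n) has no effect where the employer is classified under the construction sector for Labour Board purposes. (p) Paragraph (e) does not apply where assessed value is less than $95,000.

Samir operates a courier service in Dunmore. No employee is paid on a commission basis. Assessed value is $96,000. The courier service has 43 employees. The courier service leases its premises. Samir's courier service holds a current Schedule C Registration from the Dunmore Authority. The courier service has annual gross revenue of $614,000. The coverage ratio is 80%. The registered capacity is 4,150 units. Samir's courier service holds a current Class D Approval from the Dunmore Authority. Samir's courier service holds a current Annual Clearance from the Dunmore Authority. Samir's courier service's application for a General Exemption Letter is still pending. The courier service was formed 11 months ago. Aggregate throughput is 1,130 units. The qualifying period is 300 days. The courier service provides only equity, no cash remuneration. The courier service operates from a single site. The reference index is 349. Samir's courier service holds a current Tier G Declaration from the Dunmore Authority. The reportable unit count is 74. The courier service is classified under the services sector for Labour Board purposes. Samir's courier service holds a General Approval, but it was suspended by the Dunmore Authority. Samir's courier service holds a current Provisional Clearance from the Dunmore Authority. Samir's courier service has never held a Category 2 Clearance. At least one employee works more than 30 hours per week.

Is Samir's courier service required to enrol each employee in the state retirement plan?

Exception (a) fails — annual gross revenue is $614,000, not under $584,000.
Exception (b): remuneration is equity-only; a current Schedule C Registration is held — every condition holds. But applying paragraph (h): (h) is triggered — a current Class D Approval is held. Exception (b) does not apply.
Exception (c) fails — the employer's headcount is 43, not less than 38.
All of (d)'s requirements are met (aggregate throughput is 1,130 units, meeting the 1,120 units threshold; the qualifying period is 300 days, less than the 350 days limit). Considering the limiting provisions: (i) applies (the registered capacity is 4,150 units, below the 4,290 units limit), but is itself disapplied by (j): (j) operates against (i): at least one employee exceeds 30 hours/week. (k) applies (a current Annual Clearance is held), but is overridden by (l): (l) applies — the reference index is 349, below the 464 limit. (m), which would lift (l), is not engaged — no current General Approval is held. (d) remains available.
Exception (e) requires that the employer holds a current Category 2 Clearance from the Dunmore Authority; but there is no Category 2 Clearance in force, so (e) is unavailable.

No — exception (d) applies; Samir's courier service is not required to enrol each employee in the state retirement plan.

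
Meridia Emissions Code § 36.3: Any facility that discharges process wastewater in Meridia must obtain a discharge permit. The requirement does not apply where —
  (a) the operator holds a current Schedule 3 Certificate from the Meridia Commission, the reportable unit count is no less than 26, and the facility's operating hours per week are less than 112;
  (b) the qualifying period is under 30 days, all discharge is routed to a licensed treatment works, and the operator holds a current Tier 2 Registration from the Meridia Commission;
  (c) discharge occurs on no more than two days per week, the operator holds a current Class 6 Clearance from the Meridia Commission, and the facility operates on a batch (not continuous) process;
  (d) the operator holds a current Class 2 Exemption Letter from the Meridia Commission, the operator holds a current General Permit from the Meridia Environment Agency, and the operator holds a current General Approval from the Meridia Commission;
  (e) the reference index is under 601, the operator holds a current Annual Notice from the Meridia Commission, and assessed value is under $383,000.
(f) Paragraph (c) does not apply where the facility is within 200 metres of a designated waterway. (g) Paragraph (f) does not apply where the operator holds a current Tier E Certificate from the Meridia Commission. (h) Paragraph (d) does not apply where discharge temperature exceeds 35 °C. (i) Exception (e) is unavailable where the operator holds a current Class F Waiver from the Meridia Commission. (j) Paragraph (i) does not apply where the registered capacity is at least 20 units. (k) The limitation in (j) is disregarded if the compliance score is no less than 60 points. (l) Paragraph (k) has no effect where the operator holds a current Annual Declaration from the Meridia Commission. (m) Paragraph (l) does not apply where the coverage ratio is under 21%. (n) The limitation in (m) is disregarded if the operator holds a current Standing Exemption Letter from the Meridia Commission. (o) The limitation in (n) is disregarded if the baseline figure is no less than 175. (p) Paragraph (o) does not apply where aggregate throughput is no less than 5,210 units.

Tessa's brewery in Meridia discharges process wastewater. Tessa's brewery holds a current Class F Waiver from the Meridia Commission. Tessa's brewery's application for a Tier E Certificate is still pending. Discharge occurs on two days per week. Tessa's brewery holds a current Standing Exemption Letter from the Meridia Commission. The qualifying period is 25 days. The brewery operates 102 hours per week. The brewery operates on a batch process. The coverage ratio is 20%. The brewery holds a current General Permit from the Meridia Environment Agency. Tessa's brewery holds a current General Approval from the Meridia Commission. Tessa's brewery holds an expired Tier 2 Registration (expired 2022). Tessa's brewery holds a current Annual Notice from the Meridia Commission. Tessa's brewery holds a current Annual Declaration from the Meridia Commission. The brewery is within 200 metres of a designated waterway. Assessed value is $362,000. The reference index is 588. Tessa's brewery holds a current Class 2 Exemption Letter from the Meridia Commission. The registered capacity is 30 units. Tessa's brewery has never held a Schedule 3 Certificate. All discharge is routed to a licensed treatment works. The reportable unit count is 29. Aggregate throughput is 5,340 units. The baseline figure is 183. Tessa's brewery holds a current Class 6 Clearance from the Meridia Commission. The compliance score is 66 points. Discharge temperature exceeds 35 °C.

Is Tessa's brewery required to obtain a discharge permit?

Exception (a) requires that the operator holds a current Schedule 3 Certificate from the Meridia Commission; but there is no Schedule 3 Certificate in force, so (a) is unavailable.
Exception (b) does not apply: no current Tier 2 Registration is held.
Exception (c): discharge occurs on no more than two days per week; a current Class 6 Clearance is held; the facility operates on a batch process — every condition holds. However, paragraphs (f)–(g) must be considered: (f) is engaged — the brewery is within 200 m of a designated waterway. (g) is inapplicable (there is no Tier E Certificate in force), so (f) stands. So (c) is unavailable.
Exception (d) is satisfied on its face — a current Class 2 Exemption Letter is held; a current General Permit is held; a current General Approval is held. But applying paragraph (h): (h) operates against (d): discharge temperature exceeds 35 °C. (d) is therefore removed.
Exception (e) is satisfied on its face — the reference index is 588, under the 601 limit; a current Annual Notice is held; assessed value is $362,000, under the $383,000 limit. Considering the limiting provisions: (i) would limit (e) — a current Class F Waiver is held — but (j) sets (i) aside: (j) applies — the registered capacity is 30 units, meeting the 20 units threshold. (k) would limit (j) — the compliance score is 66 points, meeting the 60 points threshold — but (l) sets (k) aside: (l) is engaged — a current Annual Declaration is held. (m) would limit (l) — the coverage ratio is 20%, under the 21% limit — but (n) sets (m) aside: (n) is engaged — a current Standing Exemption Letter is held. (o) is triggered (the baseline figure is 183, meeting the 175 threshold), but is displaced by (p): (p) operates against (o): aggregate throughput is 5,340 units, meeting the 5,210 units threshold. So (e) applies.

No — exception (e) applies; Tessa's brewery is not required to obtain a discharge permit.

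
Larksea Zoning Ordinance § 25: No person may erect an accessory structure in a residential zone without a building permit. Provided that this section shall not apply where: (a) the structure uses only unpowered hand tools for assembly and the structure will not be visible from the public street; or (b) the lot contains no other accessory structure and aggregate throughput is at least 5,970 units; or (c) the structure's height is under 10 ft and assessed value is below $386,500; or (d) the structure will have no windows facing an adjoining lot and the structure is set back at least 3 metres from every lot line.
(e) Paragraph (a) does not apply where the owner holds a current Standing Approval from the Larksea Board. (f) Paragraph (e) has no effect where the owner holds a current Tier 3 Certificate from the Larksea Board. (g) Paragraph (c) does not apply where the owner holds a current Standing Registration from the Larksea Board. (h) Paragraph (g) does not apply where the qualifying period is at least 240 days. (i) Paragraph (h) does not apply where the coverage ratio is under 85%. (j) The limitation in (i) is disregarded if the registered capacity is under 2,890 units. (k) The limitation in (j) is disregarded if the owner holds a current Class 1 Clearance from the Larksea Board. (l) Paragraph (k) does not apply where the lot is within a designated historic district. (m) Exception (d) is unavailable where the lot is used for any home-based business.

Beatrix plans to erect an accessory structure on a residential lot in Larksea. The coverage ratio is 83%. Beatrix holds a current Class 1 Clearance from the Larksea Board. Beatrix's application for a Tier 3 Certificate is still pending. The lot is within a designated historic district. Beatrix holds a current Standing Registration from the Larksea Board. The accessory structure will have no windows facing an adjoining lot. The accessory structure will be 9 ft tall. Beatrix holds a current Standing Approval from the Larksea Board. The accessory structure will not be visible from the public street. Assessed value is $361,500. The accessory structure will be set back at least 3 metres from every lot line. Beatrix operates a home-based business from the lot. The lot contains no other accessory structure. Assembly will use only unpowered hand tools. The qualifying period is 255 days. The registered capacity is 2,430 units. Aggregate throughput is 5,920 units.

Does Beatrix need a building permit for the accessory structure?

Exception (a) is satisfied on its face — assembly uses only hand tools; the structure will not be visible from the street. Turning to paragraphs (e)–(f): (e) is engaged — a current Standing Approval is held. (f) is inapplicable (no current Tier 3 Certificate is held), so (e) stands. So (a) is unavailable.
Exception (b) fails — aggregate throughput is 5,920 units, short of 5,970 units.
Exception (c)'s conditions are all satisfied: the structure's height is 9 ft, under the 10 ft limit; assessed value is $361,500, below the $386,500 limit. Applying paragraphs (g)–(l): (g) would limit (c) — a current Standing Registration is held — but (h) sets (g) aside: (h) operates against (g): the qualifying period is 255 days, meeting the 240 days threshold. (i) would limit (h) — the coverage ratio is 83%, under the 85% limit — but (j) sets (i) aside: (j) operates against (i): the registered capacity is 2,430 units, under the 2,890 units limit. (k) operates (a current Class 1 Clearance is held), but is set aside by (l): (l) applies — the lot is in a historic district. (c) remains available.
Exception (d) is satisfied on its face — no windows face an adjoining lot; the setback is at least 3 m on every side. Turning to paragraph (m): (m) operates — a home-based business operates on the lot. Exception (d) does not apply.

No — exception (c) applies; Beatrix does not need a building permit.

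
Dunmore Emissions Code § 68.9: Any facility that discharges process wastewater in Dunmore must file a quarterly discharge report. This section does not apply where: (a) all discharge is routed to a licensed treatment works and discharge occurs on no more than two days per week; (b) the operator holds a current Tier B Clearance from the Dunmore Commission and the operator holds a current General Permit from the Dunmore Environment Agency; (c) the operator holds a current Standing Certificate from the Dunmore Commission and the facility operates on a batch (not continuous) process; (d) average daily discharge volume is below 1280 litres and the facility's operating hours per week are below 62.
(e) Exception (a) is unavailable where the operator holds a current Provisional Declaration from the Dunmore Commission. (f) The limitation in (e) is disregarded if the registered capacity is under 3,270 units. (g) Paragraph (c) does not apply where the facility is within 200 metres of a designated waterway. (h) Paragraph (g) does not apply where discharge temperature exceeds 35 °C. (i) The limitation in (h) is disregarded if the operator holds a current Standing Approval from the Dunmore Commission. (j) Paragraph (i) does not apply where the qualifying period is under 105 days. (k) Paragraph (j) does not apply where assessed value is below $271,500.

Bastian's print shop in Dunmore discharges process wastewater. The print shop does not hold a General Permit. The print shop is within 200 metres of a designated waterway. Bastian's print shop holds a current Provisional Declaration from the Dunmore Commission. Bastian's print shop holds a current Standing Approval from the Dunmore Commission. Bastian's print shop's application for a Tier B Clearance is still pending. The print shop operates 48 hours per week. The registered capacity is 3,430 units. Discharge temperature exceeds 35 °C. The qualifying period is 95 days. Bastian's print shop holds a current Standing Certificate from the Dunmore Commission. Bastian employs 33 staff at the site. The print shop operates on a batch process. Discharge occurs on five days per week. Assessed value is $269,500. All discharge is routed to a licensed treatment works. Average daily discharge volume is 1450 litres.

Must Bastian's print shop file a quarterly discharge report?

Exception (a) requires that discharge occurs on no more than two days per week; but discharge occurs on five days per week, so (a) is unavailable.
Exception (b) requires that the operator holds a current Tier B Clearance from the Dunmore Commission; but no current Tier B Clearance is held, so (b) is unavailable.
All of (c)'s requirements are met (a current Standing Certificate is held; the facility operates on a batch process). Turning to paragraphs (g)–(k): (g) operates against (c): the print shop is within 200 m of a designated waterway. (h) applies (discharge temperature exceeds 35 °C), but yields to (i): (i) applies — a current Standing Approval is held. (j) would limit (i) — the qualifying period is 95 days, under the 105 days limit — but (k) sets (j) aside: (k) operates against (j): assessed value is $269,500, below the $271,500 limit. (c) is therefore removed.
Exception (d) fails — average daily discharge volume is 1450 litres, not below 1280 litres.
No exception displaces § 68.9.

Yes — Bastian's print shop must file a quarterly discharge report.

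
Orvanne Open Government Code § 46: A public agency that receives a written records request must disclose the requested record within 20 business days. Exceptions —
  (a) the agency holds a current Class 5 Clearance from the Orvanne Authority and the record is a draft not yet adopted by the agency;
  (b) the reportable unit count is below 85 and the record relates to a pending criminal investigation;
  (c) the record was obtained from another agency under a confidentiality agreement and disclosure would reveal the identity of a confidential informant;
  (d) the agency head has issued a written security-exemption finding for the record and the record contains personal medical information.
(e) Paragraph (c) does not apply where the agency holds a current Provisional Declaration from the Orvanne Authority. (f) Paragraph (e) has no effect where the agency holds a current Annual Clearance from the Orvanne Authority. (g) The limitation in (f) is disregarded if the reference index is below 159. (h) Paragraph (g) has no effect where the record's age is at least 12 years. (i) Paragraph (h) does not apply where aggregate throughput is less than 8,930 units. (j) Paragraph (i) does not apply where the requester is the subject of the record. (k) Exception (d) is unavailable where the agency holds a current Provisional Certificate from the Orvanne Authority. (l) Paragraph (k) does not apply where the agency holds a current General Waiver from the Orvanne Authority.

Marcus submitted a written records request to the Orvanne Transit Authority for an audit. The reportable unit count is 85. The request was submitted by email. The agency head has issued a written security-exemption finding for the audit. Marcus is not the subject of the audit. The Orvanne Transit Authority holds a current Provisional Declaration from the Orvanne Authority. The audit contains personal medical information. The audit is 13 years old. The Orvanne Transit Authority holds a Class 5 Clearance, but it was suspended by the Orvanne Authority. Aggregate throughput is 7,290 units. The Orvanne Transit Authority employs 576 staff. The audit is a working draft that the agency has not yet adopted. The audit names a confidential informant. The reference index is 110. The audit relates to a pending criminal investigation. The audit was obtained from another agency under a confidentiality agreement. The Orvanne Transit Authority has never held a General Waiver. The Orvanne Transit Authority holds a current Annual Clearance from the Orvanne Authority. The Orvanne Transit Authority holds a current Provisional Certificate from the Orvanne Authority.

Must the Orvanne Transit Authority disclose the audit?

Yes — the Orvanne Transit Authority must disclose the audit.

Exception (a) fails — there is no Class 5 Clearance in force.
Exception (b) does not apply: the reportable unit count is 85, not below 85.
Exception (c) is satisfied on its face — the audit was obtained under a confidentiality agreement; the audit names a confidential informant. However, paragraphs (e)–(j) must be considered: (e) operates against (c): a current Provisional Declaration is held. (f) would limit (e) — a current Annual Clearance is held — but (g) sets (f) aside: (g) is triggered — the reference index is 110, below the 159 limit. (h) is triggered (the record's age is 13 years, meeting the 12 years threshold), but is displaced by (i): (i) operates against (h): aggregate throughput is 7,290 units, less than the 8,930 units limit. (j), which would lift (i), does not operate here — Marcus is not the subject of the audit. So (c) is unavailable.
All of (d)'s requirements are met (a written security-exemption finding has been issued; the audit contains personal medical information). Turning to paragraphs (k)–(l): (k) operates against (d): a current Provisional Certificate is held. (l), which would lift (k), is not triggered — there is no General Waiver in force. So (d) is unavailable.
No exception displaces § 46.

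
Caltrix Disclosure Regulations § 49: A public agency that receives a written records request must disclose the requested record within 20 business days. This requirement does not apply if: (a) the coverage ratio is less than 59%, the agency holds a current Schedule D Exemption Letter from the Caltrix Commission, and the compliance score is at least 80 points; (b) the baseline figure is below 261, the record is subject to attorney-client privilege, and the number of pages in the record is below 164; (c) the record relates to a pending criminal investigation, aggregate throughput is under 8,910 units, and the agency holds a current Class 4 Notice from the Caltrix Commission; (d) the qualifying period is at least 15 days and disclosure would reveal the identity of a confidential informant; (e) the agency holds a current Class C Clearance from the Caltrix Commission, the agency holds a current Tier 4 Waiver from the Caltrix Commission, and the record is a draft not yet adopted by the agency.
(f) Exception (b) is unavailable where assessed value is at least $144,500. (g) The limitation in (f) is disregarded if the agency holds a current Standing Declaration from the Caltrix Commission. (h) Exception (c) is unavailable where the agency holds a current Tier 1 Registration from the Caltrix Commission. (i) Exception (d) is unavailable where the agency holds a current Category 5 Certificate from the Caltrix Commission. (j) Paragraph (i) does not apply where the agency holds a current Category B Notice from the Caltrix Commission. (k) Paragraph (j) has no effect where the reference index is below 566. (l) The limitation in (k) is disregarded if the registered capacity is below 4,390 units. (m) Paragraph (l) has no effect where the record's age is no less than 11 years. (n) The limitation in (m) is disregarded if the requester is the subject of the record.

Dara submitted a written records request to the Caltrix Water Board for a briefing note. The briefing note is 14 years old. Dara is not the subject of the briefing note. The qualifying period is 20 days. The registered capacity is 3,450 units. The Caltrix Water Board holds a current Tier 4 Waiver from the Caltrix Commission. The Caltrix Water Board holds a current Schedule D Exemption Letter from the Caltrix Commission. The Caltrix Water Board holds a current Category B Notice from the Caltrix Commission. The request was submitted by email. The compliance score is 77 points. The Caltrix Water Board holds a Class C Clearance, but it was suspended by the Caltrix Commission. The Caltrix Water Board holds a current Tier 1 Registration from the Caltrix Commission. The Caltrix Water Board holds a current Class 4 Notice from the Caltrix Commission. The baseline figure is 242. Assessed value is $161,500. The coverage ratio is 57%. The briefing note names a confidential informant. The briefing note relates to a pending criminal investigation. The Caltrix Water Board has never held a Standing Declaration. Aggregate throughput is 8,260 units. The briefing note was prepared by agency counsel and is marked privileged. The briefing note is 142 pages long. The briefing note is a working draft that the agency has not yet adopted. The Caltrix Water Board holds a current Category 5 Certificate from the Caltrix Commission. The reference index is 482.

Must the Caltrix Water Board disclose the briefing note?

Exception (a) fails — the compliance score is 77 points, short of 80 points.
All of (b)'s requirements are met (the baseline figure is 242, below the 261 limit; the briefing note is privileged; the number of pages in the record is 142, below the 164 limit). But: (f) applies — assessed value is $161,500, meeting the $144,500 threshold. (g) is not engaged (no current Standing Declaration is held), so (f) stands. So (b) is unavailable.
Exception (c)'s conditions are all satisfied: the briefing note relates to a pending investigation; aggregate throughput is 8,260 units, under the 8,910 units limit; a current Class 4 Notice is held. But applying paragraph (h): (h) operates against (c): a current Tier 1 Registration is held. So (c) is unavailable.
All of (d)'s requirements are met (the qualifying period is 20 days, meeting the 15 days threshold; the briefing note names a confidential informant). Turning to paragraphs (i)–(n): (i) applies — a current Category 5 Certificate is held. (j) is engaged (a current Category B Notice is held), but yields to (k): (k) is triggered — the reference index is 482, below the 566 limit. (l) would limit (k) — the registered capacity is 3,450 units, below the 4,390 units limit — but (m) sets (l) aside: (m) operates against (l): the record's age is 14 years, meeting the 11 years threshold. (n) is not engaged (Dara is not the subject of the briefing note), so (m) stands. So (d) is unavailable.
Exception (e) fails — no current Class C Clearance is held.
No exception is made out. the Caltrix Water Board falls within the general rule.

Yes — the Caltrix Water Board must disclose the briefing note.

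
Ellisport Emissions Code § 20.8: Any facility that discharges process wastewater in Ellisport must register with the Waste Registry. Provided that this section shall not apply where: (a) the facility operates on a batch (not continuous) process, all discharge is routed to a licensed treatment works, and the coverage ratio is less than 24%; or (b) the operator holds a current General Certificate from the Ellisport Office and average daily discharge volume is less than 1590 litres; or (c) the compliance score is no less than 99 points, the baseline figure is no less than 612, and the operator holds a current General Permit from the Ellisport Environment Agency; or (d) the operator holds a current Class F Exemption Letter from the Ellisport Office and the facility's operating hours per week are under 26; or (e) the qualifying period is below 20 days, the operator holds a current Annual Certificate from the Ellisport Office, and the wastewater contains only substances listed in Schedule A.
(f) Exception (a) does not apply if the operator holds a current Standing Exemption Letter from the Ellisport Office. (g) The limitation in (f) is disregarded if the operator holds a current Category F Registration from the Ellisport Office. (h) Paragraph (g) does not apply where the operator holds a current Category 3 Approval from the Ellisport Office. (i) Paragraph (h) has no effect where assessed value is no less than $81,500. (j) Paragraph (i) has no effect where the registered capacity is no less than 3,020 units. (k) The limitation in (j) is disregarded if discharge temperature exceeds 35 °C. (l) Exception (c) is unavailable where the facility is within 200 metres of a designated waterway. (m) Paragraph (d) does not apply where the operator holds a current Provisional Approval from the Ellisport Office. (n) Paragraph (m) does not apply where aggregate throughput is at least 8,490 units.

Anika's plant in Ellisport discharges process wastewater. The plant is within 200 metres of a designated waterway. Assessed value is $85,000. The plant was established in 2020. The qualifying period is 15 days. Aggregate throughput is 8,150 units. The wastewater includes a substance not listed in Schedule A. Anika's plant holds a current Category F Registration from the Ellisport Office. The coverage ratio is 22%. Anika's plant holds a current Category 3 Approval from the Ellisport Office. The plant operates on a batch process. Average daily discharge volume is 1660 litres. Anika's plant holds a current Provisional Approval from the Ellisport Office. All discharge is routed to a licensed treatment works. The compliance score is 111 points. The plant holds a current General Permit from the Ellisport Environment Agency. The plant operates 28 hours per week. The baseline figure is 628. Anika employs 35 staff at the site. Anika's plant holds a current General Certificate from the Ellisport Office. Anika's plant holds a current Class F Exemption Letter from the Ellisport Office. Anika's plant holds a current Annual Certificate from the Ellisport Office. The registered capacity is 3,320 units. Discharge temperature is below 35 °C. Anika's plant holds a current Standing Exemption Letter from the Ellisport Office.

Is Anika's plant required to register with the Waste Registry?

Exception (a): the facility operates on a batch process; discharge is routed to a licensed treatment works; the coverage ratio is 22%, less than the 24% limit — every condition holds. But: (f) is engaged — a current Standing Exemption Letter is held. (g) would limit (f) — a current Category F Registration is held — but (h) sets (g) aside: (h) operates against (g): a current Category 3 Approval is held. (i) applies (assessed value is $85,000, meeting the $81,500 threshold), but yields to (j): (j) operates against (i): the registered capacity is 3,320 units, meeting the 3,020 units threshold. (k) is not engaged (discharge temperature is below 35 °C), so (j) stands. Exception (a) does not apply.
Exception (b) fails — average daily discharge volume is 1660 litres, not less than 1590 litres.
All of (c)'s requirements are met (the compliance score is 111 points, meeting the 99 points threshold; the baseline figure is 628, meeting the 612 threshold; a current General Permit is held). But applying paragraph (l): (l) is engaged — the plant is within 200 m of a designated waterway. So (c) is unavailable.
Exception (d) does not apply: the facility's operating hours per week are 28, not under 26.
Exception (e) requires that the wastewater contains only substances listed in Schedule A; but the wastewater includes a non-Schedule-A substance, so (e) is unavailable.
Every exception is unavailable, so the rule governs.

Yes — Anika's plant must register with the Waste Registry.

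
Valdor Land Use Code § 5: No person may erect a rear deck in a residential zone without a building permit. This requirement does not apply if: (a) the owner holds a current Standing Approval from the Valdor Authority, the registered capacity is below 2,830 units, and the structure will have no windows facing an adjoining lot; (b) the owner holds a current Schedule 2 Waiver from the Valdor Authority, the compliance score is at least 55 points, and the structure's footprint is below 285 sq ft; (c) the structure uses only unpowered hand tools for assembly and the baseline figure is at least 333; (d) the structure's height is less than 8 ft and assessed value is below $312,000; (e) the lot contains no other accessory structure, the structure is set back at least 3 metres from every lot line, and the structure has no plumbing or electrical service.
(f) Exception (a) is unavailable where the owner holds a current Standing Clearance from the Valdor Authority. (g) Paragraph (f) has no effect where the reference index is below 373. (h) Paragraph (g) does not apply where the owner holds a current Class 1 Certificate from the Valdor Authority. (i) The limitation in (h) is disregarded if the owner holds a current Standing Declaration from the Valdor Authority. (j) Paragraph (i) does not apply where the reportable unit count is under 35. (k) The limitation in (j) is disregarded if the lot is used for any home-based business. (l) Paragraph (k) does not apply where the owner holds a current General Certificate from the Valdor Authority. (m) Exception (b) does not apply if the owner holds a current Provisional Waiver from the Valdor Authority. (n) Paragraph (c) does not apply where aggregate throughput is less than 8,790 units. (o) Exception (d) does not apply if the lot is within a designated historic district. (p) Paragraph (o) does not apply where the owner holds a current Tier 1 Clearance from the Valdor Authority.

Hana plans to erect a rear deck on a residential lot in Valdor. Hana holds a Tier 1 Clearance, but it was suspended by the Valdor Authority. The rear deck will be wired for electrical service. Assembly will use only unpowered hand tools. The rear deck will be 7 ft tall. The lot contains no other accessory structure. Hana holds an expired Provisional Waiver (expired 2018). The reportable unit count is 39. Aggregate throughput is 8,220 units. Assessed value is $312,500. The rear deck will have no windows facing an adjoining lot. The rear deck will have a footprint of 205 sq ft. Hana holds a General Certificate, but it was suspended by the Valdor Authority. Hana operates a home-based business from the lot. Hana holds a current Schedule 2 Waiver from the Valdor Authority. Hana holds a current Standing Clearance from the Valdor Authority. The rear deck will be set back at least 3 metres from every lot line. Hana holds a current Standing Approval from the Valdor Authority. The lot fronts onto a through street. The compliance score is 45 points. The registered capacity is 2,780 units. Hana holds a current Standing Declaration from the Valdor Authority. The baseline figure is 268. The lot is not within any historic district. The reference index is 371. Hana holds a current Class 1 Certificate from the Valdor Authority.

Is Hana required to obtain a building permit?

Exception (a)'s conditions are all satisfied: a current Standing Approval is held; the registered capacity is 2,780 units, below the 2,830 units limit; no windows face an adjoining lot. Considering the limiting provisions: (f) would limit (a) — a current Standing Clearance is held — but (g) sets (f) aside: (g) operates against (f): the reference index is 371, below the 373 limit. (h) is engaged (a current Class 1 Certificate is held), but is displaced by (i): (i) operates — a current Standing Declaration is held. (j), which would lift (i), is not engaged — the reportable unit count is 39, not under 35. (a) remains available.
Exception (b) requires that the compliance score is at least 55 points; but the compliance score is 45 points, short of 55 points, so (b) is unavailable.
Exception (c) does not apply: the baseline figure is 268, short of 333.
Exception (d) fails — assessed value is $312,500, not below $312,000.
Exception (e) fails — electrical service is planned.

No — exception (a) applies; Hana does not need a building permit.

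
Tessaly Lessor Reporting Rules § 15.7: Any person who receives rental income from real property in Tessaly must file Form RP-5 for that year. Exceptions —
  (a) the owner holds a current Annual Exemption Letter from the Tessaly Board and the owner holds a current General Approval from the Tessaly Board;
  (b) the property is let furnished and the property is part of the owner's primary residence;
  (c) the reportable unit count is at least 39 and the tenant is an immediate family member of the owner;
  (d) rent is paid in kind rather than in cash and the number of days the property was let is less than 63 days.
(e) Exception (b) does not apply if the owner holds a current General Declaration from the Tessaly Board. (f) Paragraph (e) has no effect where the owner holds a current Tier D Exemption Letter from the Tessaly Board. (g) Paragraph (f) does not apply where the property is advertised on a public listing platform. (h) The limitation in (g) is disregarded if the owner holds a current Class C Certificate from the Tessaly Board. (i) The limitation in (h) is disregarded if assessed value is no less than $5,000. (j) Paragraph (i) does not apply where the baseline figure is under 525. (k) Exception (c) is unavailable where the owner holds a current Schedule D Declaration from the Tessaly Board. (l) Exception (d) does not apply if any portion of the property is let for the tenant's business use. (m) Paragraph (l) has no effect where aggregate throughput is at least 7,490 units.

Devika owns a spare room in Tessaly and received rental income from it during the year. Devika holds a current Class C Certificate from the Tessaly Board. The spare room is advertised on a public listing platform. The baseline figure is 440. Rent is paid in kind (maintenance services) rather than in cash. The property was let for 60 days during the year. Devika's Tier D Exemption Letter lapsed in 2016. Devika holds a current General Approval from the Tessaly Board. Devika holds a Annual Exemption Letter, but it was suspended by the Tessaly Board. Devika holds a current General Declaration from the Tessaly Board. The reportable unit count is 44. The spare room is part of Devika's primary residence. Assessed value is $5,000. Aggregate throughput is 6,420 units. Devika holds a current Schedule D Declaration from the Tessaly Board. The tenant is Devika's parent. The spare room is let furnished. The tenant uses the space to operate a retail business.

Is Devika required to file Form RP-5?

Yes — Devika must file Form RP-5.

Exception (a) does not apply: the Annual Exemption Letter is not current.
All of (b)'s requirements are met (the property is let furnished; the spare room is part of the primary residence). But applying paragraphs (e)–(j): (e) operates — a current General Declaration is held. (f) does not operate here (there is no Tier D Exemption Letter in force), so (e) stands. (b) is therefore removed.
Exception (c) is satisfied on its face — the reportable unit count is 44, meeting the 39 threshold; the tenant is an immediate family member. But applying paragraph (k): (k) operates against (c): a current Schedule D Declaration is held. Exception (c) does not apply.
All of (d)'s requirements are met (rent is paid in kind; the number of days the property was let is 60 days, less than the 63 days limit). But applying paragraphs (l)–(m): (l) operates against (d): the space is let for business use. (m) is not triggered (aggregate throughput is 6,420 units, short of 7,490 units), so (l) stands. Exception (d) does not apply.
No exception is made out. Devika falls within the general rule.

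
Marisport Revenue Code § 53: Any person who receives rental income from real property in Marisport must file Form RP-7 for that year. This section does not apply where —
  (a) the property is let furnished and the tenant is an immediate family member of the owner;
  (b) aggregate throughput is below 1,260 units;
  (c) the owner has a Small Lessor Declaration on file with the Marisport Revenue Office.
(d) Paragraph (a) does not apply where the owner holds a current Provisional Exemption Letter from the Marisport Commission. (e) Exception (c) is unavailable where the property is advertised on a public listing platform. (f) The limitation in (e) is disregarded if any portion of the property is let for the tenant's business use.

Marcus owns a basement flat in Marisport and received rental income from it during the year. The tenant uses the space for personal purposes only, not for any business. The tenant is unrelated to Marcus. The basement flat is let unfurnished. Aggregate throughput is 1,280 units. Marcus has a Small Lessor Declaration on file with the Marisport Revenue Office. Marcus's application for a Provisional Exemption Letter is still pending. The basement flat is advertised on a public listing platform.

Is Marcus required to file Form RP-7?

Exception (a) does not apply: the property is let unfurnished.
Exception (b) requires that aggregate throughput is below 1,260 units; but aggregate throughput is 1,280 units, not below 1,260 units, so (b) is unavailable.
Exception (c)'s conditions are all satisfied: a Small Lessor Declaration is on file. Turning to paragraphs (e)–(f): (e) is triggered — the property is publicly advertised. (f), which would lift (e), is not engaged — the space is used for personal purposes only. (c) is therefore removed.
Every exception is unavailable, so the rule governs.

Yes — Marcus must file Form RP-7.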